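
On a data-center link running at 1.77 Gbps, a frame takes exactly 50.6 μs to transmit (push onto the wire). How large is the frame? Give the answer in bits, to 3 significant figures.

89600 bits

L = R × t_tx = 1770000000 b/s × 5.06e-05 s = 89562 bits.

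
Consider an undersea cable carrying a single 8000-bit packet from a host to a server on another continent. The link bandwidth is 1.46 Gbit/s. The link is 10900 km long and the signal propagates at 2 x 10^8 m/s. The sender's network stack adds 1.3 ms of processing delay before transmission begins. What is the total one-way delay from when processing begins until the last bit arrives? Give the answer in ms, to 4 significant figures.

Transmission delay = L/R = 8000 / 1460000000 = 0.00547945 ms.
Propagation delay = d/s = 10900000 m / 200000000 m/s = 54.5 ms.
Plus processing delay 1.3 ms = 1.3 ms.
Total = 55.81 ms.

55.81 ms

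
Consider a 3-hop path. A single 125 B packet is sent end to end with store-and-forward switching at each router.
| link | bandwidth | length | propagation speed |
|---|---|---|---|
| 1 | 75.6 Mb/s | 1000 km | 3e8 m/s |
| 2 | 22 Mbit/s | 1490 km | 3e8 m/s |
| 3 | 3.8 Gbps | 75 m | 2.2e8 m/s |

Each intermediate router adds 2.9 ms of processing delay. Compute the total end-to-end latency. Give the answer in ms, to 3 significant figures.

L = 125 × 8 = 1000 bits.
Transmission delays (L/R per hop): 0.0132275, 0.0454545, 0.000263158 ms; sum = 0.0589452 ms.
Propagation delays (d/s per hop): 3.33333, 4.96667, 0.000340909 ms; sum = 8.30034 ms.
Processing at 2 router(s): 2 × 2.9 ms = 5.8 ms.
End-to-end = 14.2 ms.

14.2 ms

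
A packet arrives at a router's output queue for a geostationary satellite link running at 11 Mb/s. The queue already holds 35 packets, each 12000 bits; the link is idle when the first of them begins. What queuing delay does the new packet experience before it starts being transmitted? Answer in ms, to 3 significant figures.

Each queued packet: L/R = 12000/11000000 = 1.09091 ms.
35 queued → 38.1818 ms.
Queuing delay = 38.2 ms.

38.2 ms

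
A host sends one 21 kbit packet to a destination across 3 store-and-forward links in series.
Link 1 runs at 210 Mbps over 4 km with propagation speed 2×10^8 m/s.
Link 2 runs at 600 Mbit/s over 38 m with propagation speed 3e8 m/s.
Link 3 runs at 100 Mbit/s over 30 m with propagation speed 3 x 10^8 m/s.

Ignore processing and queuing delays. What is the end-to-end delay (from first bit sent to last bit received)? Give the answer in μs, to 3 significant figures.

L = 21000 bits.
Transmission delays (L/R per hop): 100, 35, 210 μs; sum = 345 μs.
Propagation delays (d/s per hop): 20, 0.126667, 0.1 μs; sum = 20.2267 μs.
End-to-end = 365 μs.

365 μs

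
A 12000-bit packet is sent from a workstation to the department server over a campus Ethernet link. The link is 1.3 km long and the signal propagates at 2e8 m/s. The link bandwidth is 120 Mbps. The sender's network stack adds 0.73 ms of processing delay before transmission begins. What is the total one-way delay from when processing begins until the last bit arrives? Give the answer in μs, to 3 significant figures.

Transmission delay = L/R = 12000 / 120000000 = 100 μs.
Propagation delay = d/s = 1300 m / 200000000 m/s = 6.5 μs.
Plus processing delay 0.73 ms = 730 μs.
Total = 837 μs.

837 μs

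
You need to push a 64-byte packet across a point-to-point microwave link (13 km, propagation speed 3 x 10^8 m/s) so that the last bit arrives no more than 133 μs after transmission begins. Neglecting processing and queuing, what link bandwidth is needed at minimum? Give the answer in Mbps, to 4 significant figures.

5.710 Mbps

L = 512 bits.
Propagation delay = 13000 / 300000000 = 43.3333 μs.
Transmission budget = 133 − 43.3333 = 89.6667 μs.
R ≥ L / t_tx = 512 bits / 8.96667e-05 s = 5.710 Mbps.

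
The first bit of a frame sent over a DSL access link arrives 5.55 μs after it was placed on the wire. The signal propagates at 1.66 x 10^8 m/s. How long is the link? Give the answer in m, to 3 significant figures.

d = s × t_prop = 166000000 × 5.55e-06 = 921 m.

921 m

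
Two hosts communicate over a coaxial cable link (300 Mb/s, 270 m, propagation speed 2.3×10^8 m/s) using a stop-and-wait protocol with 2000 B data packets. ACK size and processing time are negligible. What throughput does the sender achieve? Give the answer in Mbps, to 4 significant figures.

t_tx = L/R = 16000/300000000 = 5.33333e-05 s.
t_prop = 270/2.3e+08 = 1.17391e-06 s; RTT = 2.34783e-06 s.
Cycle = t_tx + RTT = 5.56812e-05 s.
Throughput = L / cycle = 16000 / 5.56812e-05 = 287.4 Mbps.

287.4 Mbps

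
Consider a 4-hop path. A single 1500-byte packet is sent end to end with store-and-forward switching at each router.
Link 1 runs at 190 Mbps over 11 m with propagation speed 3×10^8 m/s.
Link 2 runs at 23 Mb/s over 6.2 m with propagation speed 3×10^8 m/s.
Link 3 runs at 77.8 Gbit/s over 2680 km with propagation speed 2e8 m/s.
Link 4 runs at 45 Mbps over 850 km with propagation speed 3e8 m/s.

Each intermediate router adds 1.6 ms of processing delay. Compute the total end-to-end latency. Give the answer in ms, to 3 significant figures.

21.9 ms

L = 1500 × 8 = 12000 bits.
Transmission delays (L/R per hop): 0.0631579, 0.521739, 0.000154242, 0.266667 ms; sum = 0.851718 ms.
Propagation delays (d/s per hop): 3.66667e-05, 2.06667e-05, 13.4, 2.83333 ms; sum = 16.2334 ms.
Processing at 3 router(s): 3 × 1.6 ms = 4.8 ms.
End-to-end = 21.9 ms.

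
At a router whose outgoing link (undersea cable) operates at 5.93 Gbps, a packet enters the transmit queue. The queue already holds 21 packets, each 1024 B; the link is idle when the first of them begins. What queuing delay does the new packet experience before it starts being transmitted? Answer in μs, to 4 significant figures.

Each queued packet: L/R = 8192/5930000000 = 1.38145 μs.
21 queued → 29.0105 μs.
Queuing delay = 29.01 μs.

29.01 μs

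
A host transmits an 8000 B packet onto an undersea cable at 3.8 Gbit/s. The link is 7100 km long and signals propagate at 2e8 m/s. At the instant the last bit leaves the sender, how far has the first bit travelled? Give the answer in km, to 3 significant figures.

t_tx = L/R = 64000/3800000000 = 1.68421e-05 s.
Distance = s × t_tx = 200000000 × 1.68421e-05 = 3.37 km.

3.37 km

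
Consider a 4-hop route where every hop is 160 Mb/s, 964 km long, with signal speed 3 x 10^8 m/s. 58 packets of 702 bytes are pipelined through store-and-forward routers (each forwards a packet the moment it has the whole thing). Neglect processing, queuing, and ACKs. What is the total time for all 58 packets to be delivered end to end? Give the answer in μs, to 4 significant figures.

Per-hop transmission t_tx = L/R = 5616/160000000 = 35.1 μs.
Per-hop propagation t_prop = 964000/300000000 = 3213.33 μs.
Pipeline fill: first packet needs 4·t_tx to clear all hops; remaining 57 packets each add one t_tx.
Total = (4+58-1)·t_tx + 4·t_prop = 61·35.1 + 4·3213.33 = 14990 μs.

14990 μs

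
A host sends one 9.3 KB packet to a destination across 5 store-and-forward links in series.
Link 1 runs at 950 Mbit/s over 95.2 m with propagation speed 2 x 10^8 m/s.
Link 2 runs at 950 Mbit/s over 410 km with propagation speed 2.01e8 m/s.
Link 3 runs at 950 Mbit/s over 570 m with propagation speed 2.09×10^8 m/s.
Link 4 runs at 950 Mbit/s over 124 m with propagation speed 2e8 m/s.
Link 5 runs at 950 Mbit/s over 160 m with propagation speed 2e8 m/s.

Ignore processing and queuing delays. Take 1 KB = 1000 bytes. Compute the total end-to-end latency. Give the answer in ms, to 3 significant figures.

L = 74400 bits.
Transmission delay per hop = L/R = 74400/950000000 = 0.0783158 ms; 5 hops → 0.391579 ms.
Propagation delays (d/s per hop): 0.000476, 2.0398, 0.00272727, 0.00062, 0.0008 ms; sum = 2.04442 ms.
End-to-end = 2.44 ms.

2.44 ms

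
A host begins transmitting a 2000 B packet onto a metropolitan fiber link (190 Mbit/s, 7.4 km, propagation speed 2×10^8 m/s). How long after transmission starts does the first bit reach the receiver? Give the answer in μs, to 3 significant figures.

37.0 μs

First bit experiences only propagation delay: d/s = 7400/200000000 = 37.0 μs.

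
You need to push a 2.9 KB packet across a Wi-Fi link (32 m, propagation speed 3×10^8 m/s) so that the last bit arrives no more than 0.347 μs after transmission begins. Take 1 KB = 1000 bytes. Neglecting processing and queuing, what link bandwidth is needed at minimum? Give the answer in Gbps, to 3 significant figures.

L = 23200 bits.
Propagation delay = 32 / 300000000 = 0.106667 μs.
Transmission budget = 0.347 − 0.106667 = 0.240333 μs.
R ≥ L / t_tx = 23200 bits / 2.40333e-07 s = 96.5 Gbps.

96.5 Gbps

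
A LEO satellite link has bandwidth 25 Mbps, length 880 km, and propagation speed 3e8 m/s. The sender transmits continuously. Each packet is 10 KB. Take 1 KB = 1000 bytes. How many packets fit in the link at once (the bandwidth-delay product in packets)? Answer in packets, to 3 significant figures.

Propagation delay = 880000 / 300000000 = 0.00293333 s.
BDP = R × t_prop = 25000000 × 0.00293333 = 73333.3 bits.
In packets of 80000 bits: 0.917 packets.

0.917 packets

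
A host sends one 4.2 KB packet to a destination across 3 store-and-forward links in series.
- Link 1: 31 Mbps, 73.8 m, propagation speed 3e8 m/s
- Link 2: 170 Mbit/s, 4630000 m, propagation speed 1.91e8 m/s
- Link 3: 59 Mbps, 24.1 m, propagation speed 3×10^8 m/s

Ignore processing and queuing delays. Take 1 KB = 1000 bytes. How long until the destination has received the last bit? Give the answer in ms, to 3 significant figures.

L = 33600 bits.
Transmission delays (L/R per hop): 1.08387, 0.197647, 0.569492 ms; sum = 1.85101 ms.
Propagation delays (d/s per hop): 0.000246, 24.2408, 8.03333e-05 ms; sum = 24.2412 ms.
End-to-end = 26.1 ms.

26.1 ms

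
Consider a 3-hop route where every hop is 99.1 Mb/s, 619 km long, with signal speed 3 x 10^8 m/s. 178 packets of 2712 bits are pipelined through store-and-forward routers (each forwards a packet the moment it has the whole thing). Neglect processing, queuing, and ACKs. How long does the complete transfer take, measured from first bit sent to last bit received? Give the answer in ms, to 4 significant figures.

Per-hop transmission t_tx = L/R = 2712/99100000 = 0.0273663 ms.
Per-hop propagation t_prop = 619000/300000000 = 2.06333 ms.
Pipeline fill: first packet needs 3·t_tx to clear all hops; remaining 177 packets each add one t_tx.
Total = (3+178-1)·t_tx + 3·t_prop = 180·0.0273663 + 3·2.06333 = 11.12 ms.

11.12 ms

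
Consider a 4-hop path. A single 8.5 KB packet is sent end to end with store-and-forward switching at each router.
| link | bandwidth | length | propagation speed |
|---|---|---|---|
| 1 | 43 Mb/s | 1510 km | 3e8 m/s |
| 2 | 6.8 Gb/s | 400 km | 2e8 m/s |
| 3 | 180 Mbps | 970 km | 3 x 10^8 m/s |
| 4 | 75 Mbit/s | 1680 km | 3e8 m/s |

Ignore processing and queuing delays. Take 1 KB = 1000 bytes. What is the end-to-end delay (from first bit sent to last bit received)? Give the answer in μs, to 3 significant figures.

18700 μs

L = 68000 bits.
Transmission delays (L/R per hop): 1581.4, 10, 377.778, 906.667 μs; sum = 2875.84 μs.
Propagation delays (d/s per hop): 5033.33, 2000, 3233.33, 5600 μs; sum = 15866.7 μs.
End-to-end = 18700 μs.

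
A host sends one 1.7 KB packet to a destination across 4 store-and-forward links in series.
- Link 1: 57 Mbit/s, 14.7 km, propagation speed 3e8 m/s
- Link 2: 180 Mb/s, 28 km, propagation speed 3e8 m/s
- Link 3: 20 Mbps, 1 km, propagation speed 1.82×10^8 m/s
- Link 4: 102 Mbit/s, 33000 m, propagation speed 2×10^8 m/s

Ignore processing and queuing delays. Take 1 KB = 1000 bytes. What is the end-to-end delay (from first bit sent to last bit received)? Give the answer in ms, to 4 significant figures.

1.440 ms

L = 13600 bits.
Transmission delays (L/R per hop): 0.238596, 0.0755556, 0.68, 0.133333 ms; sum = 1.12749 ms.
Propagation delays (d/s per hop): 0.049, 0.0933333, 0.00549451, 0.165 ms; sum = 0.312828 ms.
End-to-end = 1.440 ms.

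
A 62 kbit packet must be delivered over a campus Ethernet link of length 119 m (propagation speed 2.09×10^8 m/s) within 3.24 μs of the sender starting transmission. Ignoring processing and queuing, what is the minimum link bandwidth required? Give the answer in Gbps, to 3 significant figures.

23.2 Gbps

Propagation delay = 119 / 209000000 = 0.569378 μs.
Transmission budget = 3.24 − 0.569378 = 2.67062 μs.
R ≥ L / t_tx = 62000 bits / 2.67062e-06 s = 23.2 Gbps.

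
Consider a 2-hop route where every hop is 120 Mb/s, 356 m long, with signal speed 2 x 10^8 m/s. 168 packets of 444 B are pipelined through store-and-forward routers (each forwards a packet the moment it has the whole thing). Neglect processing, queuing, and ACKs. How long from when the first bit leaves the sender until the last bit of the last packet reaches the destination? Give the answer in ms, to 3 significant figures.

5.01 ms

Per-hop transmission t_tx = L/R = 3552/120000000 = 0.0296 ms.
Per-hop propagation t_prop = 356/200000000 = 0.00178 ms.
Pipeline fill: first packet needs 2·t_tx to clear all hops; remaining 167 packets each add one t_tx.
Total = (2+168-1)·t_tx + 2·t_prop = 169·0.0296 + 2·0.00178 = 5.01 ms.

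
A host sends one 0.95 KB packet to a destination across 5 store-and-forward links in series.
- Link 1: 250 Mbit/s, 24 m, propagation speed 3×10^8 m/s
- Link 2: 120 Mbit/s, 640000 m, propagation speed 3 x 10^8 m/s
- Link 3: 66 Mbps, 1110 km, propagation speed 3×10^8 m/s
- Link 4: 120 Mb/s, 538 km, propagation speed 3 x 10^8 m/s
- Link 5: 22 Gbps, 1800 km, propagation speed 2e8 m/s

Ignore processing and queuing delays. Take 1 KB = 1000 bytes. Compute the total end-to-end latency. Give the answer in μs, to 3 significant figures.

16900 μs

L = 7600 bits.
Transmission delays (L/R per hop): 30.4, 63.3333, 115.152, 63.3333, 0.345455 μs; sum = 272.564 μs.
Propagation delays (d/s per hop): 0.08, 2133.33, 3700, 1793.33, 9000 μs; sum = 16626.7 μs.
End-to-end = 16900 μs.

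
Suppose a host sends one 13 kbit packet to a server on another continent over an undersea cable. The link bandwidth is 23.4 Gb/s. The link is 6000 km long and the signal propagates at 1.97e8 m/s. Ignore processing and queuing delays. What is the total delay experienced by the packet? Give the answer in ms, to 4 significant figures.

30.46 ms

L = 13000 bits.
Transmission delay = L/R = 13000 / 23400000000 = 0.000555556 ms.
Propagation delay = d/s = 6000000 m / 197000000 m/s = 30.4569 ms.
Total = 30.46 ms.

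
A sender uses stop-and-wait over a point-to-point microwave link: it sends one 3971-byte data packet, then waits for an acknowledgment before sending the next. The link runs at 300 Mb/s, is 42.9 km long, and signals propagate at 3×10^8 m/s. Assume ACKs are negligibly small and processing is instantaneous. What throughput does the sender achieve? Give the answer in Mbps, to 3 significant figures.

t_tx = L/R = 31768/300000000 = 0.000105893 s.
t_prop = 42900/300000000 = 0.000143 s; RTT = 0.000286 s.
Cycle = t_tx + RTT = 0.000391893 s.
Throughput = L / cycle = 31768 / 0.000391893 = 81.1 Mbps.

81.1 Mbps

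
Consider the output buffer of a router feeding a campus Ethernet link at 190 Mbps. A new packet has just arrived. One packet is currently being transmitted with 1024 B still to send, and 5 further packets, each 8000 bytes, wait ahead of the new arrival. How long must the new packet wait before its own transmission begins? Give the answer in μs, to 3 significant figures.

1730 μs

Each queued packet: L/R = 64000/190000000 = 336.842 μs.
5 queued → 1684.21 μs.
Plus remaining 8192 bits of current packet: 43.1158 μs.
Queuing delay = 1730 μs.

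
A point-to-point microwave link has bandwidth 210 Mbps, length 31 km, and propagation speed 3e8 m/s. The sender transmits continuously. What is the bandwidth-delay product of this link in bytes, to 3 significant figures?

2710 bytes

Propagation delay = 31000 / 300000000 = 0.000103333 s.
BDP = R × t_prop = 210000000 × 0.000103333 = 21700 bits.
In bytes: 21700/8 = 2710 bytes.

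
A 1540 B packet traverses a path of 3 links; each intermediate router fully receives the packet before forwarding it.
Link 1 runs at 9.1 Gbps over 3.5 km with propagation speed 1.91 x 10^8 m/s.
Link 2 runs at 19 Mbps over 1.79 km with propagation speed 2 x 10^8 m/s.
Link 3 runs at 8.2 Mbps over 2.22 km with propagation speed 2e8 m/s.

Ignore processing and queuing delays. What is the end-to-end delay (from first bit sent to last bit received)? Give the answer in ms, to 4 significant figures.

L = 1540 × 8 = 12320 bits.
Transmission delays (L/R per hop): 0.00135385, 0.648421, 1.50244 ms; sum = 2.15221 ms.
Propagation delays (d/s per hop): 0.0183246, 0.00895, 0.0111 ms; sum = 0.0383746 ms.
End-to-end = 2.191 ms.

2.191 ms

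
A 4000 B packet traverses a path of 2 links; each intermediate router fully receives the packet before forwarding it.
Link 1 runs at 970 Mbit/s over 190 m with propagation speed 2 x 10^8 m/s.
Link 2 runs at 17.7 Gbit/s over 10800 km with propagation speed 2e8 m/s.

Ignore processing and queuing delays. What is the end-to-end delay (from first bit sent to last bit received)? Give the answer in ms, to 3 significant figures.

54.0 ms

L = 4000 × 8 = 32000 bits.
Transmission delays (L/R per hop): 0.0329897, 0.00180791 ms; sum = 0.0347976 ms.
Propagation delays (d/s per hop): 0.00095, 54 ms; sum = 54.001 ms.
End-to-end = 54.0 ms.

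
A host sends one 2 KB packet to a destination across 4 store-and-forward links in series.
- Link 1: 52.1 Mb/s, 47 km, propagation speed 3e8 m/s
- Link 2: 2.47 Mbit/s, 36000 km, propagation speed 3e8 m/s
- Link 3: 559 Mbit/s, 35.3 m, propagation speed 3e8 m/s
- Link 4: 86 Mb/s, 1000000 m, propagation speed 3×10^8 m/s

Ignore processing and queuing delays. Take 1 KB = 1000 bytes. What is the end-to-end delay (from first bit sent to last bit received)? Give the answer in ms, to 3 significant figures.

L = 16000 bits.
Transmission delays (L/R per hop): 0.307102, 6.47773, 0.0286225, 0.186047 ms; sum = 6.9995 ms.
Propagation delays (d/s per hop): 0.156667, 120, 0.000117667, 3.33333 ms; sum = 123.49 ms.
End-to-end = 130 ms.

130 ms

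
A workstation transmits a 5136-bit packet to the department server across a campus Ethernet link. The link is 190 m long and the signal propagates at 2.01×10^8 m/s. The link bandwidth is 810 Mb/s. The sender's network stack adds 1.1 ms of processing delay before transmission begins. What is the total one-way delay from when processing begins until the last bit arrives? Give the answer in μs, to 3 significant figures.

Transmission delay = L/R = 5136 / 810000000 = 6.34074 μs.
Propagation delay = d/s = 190 m / 2.01e+08 m/s = 0.945274 μs.
Plus processing delay 1.1 ms = 1100 μs.
Total = 1110 μs.

1110 μs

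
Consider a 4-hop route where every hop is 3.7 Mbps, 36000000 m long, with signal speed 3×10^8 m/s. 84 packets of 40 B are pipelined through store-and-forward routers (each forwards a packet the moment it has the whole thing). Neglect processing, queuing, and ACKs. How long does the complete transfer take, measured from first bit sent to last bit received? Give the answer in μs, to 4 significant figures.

487500 μs

Per-hop transmission t_tx = L/R = 320/3700000 = 86.4865 μs.
Per-hop propagation t_prop = 36000000/300000000 = 120000 μs.
Pipeline fill: first packet needs 4·t_tx to clear all hops; remaining 83 packets each add one t_tx.
Total = (4+84-1)·t_tx + 4·t_prop = 87·86.4865 + 4·120000 = 487500 μs.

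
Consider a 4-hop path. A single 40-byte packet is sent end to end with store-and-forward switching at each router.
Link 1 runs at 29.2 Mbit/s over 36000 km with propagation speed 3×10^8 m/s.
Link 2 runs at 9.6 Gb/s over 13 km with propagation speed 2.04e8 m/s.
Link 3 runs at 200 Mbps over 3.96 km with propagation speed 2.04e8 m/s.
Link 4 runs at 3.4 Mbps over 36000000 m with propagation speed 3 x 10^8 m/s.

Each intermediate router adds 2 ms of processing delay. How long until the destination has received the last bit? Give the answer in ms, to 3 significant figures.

L = 40 × 8 = 320 bits.
Transmission delays (L/R per hop): 0.0109589, 3.33333e-05, 0.0016, 0.0941176 ms; sum = 0.10671 ms.
Propagation delays (d/s per hop): 120, 0.0637255, 0.0194118, 120 ms; sum = 240.083 ms.
Processing at 3 router(s): 3 × 2 ms = 6 ms.
End-to-end = 246 ms.

246 ms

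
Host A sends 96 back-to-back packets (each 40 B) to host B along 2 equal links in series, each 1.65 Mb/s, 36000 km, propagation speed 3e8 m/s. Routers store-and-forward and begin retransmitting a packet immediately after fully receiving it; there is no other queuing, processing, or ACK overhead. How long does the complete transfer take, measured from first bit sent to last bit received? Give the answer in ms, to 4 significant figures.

258.8 ms

Per-hop transmission t_tx = L/R = 320/1650000 = 0.193939 ms.
Per-hop propagation t_prop = 36000000/300000000 = 120 ms.
Pipeline fill: first packet needs 2·t_tx to clear all hops; remaining 95 packets each add one t_tx.
Total = (2+96-1)·t_tx + 2·t_prop = 97·0.193939 + 2·120 = 258.8 ms.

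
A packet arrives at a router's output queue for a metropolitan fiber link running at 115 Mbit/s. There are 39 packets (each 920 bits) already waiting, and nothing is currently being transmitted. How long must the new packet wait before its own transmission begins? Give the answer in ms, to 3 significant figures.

Each queued packet: L/R = 920/115000000 = 0.008 ms.
39 queued → 0.312 ms.
Queuing delay = 0.312 ms.

0.312 ms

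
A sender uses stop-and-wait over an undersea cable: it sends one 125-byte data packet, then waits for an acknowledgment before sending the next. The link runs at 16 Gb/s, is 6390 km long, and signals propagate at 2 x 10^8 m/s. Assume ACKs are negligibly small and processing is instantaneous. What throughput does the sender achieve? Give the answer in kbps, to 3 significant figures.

t_tx = L/R = 1000/16000000000 = 6.25e-08 s.
t_prop = 6390000/200000000 = 0.03195 s; RTT = 0.0639 s.
Cycle = t_tx + RTT = 0.0639001 s.
Throughput = L / cycle = 1000 / 0.0639001 = 15.6 kbps.

15.6 kbps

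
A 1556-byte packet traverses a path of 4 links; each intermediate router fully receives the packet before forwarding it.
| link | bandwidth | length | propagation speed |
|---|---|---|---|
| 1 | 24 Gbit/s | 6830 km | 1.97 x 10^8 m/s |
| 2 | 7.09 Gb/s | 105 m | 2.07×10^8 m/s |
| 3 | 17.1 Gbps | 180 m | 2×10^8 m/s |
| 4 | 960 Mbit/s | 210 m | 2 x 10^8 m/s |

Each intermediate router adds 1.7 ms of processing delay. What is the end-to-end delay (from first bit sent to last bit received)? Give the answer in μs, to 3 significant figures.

L = 1556 × 8 = 12448 bits.
Transmission delays (L/R per hop): 0.518667, 1.75571, 0.727953, 12.9667 μs; sum = 15.969 μs.
Propagation delays (d/s per hop): 34670.1, 0.507246, 0.9, 1.05 μs; sum = 34672.5 μs.
Processing at 3 router(s): 3 × 1.7 ms = 5100 μs.
End-to-end = 39800 μs.

39800 μs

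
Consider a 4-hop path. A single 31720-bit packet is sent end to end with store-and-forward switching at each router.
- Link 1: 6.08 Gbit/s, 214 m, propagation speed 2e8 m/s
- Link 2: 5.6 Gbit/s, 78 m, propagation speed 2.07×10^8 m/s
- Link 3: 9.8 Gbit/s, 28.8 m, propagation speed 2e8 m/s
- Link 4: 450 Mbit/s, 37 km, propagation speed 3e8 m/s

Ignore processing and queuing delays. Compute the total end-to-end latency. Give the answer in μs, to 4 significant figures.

209.5 μs

Transmission delays (L/R per hop): 5.21711, 5.66429, 3.23673, 70.4889 μs; sum = 84.607 μs.
Propagation delays (d/s per hop): 1.07, 0.376812, 0.144, 123.333 μs; sum = 124.924 μs.
End-to-end = 209.5 μs.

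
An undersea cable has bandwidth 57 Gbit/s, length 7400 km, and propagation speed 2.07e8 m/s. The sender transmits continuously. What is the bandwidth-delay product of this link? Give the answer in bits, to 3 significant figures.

Propagation delay = 7400000 / 2.07e+08 = 0.0357488 s.
BDP = R × t_prop = 57000000000 × 0.0357488 = 2037680000 bits.

2040000000 bits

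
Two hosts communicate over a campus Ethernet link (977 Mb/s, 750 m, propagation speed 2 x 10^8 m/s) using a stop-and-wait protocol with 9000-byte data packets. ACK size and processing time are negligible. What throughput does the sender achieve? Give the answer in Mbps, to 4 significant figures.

t_tx = L/R = 72000/977000000 = 7.3695e-05 s.
t_prop = 750/200000000 = 3.75e-06 s; RTT = 7.5e-06 s.
Cycle = t_tx + RTT = 8.1195e-05 s.
Throughput = L / cycle = 72000 / 8.1195e-05 = 886.8 Mbps.

886.8 Mbps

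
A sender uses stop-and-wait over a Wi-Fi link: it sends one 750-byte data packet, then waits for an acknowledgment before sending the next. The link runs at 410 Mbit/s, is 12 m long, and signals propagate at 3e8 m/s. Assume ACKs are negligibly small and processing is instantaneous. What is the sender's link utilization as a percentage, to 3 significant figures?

t_tx = L/R = 6000/410000000 = 1.46341e-05 s.
t_prop = 12/300000000 = 4e-08 s; RTT = 8e-08 s.
Cycle = t_tx + RTT = 1.47141e-05 s.
Utilization = t_tx / cycle = 1.46341e-05/1.47141e-05 = 99.5 %.

99.5 %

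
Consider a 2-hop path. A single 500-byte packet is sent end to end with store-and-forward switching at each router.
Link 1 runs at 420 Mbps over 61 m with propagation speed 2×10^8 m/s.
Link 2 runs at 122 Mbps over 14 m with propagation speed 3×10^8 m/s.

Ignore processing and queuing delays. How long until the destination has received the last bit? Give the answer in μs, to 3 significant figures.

L = 500 × 8 = 4000 bits.
Transmission delays (L/R per hop): 9.52381, 32.7869 μs; sum = 42.3107 μs.
Propagation delays (d/s per hop): 0.305, 0.0466667 μs; sum = 0.351667 μs.
End-to-end = 42.7 μs.

42.7 μs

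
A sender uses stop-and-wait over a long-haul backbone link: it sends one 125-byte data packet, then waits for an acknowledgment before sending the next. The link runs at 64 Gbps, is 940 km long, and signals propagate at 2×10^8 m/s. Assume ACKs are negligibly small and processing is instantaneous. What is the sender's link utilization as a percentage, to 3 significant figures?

t_tx = L/R = 1000/64000000000 = 1.5625e-08 s.
t_prop = 940000/200000000 = 0.0047 s; RTT = 0.0094 s.
Cycle = t_tx + RTT = 0.00940002 s.
Utilization = t_tx / cycle = 1.5625e-08/0.00940002 = 0.000166 %.

0.000166 %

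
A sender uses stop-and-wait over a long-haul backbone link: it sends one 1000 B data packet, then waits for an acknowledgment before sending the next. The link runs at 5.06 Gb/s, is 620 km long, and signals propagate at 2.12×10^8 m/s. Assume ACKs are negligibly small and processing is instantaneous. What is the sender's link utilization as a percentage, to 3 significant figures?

0.0270 %

t_tx = L/R = 8000/5060000000 = 1.58103e-06 s.
t_prop = 620000/212000000 = 0.00292453 s; RTT = 0.00584906 s.
Cycle = t_tx + RTT = 0.00585064 s.
Utilization = t_tx / cycle = 1.58103e-06/0.00585064 = 0.0270 %.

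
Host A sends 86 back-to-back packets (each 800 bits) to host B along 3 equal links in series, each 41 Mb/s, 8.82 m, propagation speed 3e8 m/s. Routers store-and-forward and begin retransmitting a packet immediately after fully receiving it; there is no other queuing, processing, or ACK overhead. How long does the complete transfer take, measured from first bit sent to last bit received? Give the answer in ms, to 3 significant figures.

1.72 ms

Per-hop transmission t_tx = L/R = 800/41000000 = 0.0195122 ms.
Per-hop propagation t_prop = 8.82/300000000 = 2.94e-05 ms.
Pipeline fill: first packet needs 3·t_tx to clear all hops; remaining 85 packets each add one t_tx.
Total = (3+86-1)·t_tx + 3·t_prop = 88·0.0195122 + 3·2.94e-05 = 1.72 ms.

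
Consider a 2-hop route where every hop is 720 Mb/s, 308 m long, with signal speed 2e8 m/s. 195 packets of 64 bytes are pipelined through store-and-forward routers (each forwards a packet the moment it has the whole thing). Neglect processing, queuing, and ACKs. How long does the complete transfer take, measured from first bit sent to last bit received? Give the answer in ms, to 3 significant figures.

0.142 ms

Per-hop transmission t_tx = L/R = 512/720000000 = 0.000711111 ms.
Per-hop propagation t_prop = 308/200000000 = 0.00154 ms.
Pipeline fill: first packet needs 2·t_tx to clear all hops; remaining 194 packets each add one t_tx.
Total = (2+195-1)·t_tx + 2·t_prop = 196·0.000711111 + 2·0.00154 = 0.142 ms.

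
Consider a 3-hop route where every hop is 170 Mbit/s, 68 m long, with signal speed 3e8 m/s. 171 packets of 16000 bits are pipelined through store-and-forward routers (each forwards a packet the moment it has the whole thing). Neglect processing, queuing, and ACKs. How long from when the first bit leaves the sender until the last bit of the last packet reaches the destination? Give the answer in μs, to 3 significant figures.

Per-hop transmission t_tx = L/R = 16000/170000000 = 94.1176 μs.
Per-hop propagation t_prop = 68/300000000 = 0.226667 μs.
Pipeline fill: first packet needs 3·t_tx to clear all hops; remaining 170 packets each add one t_tx.
Total = (3+171-1)·t_tx + 3·t_prop = 173·94.1176 + 3·0.226667 = 16300 μs.

16300 μs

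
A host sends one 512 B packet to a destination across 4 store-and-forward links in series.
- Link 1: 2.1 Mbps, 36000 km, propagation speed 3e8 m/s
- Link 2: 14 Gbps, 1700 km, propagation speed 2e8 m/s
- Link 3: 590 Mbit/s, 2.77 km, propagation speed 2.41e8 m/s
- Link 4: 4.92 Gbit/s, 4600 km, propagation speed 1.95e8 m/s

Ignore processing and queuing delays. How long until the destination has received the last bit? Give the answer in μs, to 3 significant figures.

154000 μs

L = 512 × 8 = 4096 bits.
Transmission delays (L/R per hop): 1950.48, 0.292571, 6.94237, 0.83252 μs; sum = 1958.54 μs.
Propagation delays (d/s per hop): 120000, 8500, 11.4938, 23589.7 μs; sum = 152101 μs.
End-to-end = 154000 μs.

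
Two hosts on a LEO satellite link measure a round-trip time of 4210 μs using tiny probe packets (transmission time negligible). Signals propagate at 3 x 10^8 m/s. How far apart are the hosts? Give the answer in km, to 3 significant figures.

632 km

One-way propagation = RTT/2 = 2105 μs.
d = s × t = 300000000 × 0.002105 = 632 km.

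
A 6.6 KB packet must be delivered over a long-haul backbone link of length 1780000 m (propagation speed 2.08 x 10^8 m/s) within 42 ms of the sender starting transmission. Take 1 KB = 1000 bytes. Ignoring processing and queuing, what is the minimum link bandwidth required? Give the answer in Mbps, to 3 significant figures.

L = 52800 bits.
Propagation delay = 1780000 / 208000000 = 8.55769 ms.
Transmission budget = 42 − 8.55769 = 33.4423 ms.
R ≥ L / t_tx = 52800 bits / 0.0334423 s = 1.58 Mbps.

1.58 Mbps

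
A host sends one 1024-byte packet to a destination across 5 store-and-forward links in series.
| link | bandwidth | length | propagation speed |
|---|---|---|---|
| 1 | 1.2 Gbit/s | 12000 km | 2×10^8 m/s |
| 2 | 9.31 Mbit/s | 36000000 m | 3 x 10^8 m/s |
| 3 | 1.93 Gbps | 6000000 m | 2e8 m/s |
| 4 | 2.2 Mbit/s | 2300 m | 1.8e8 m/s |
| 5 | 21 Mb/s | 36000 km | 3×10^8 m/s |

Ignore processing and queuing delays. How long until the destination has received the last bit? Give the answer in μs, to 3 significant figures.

335000 μs

L = 1024 × 8 = 8192 bits.
Transmission delays (L/R per hop): 6.82667, 879.914, 4.24456, 3723.64, 390.095 μs; sum = 5004.72 μs.
Propagation delays (d/s per hop): 60000, 120000, 30000, 12.7778, 120000 μs; sum = 330013 μs.
End-to-end = 335000 μs.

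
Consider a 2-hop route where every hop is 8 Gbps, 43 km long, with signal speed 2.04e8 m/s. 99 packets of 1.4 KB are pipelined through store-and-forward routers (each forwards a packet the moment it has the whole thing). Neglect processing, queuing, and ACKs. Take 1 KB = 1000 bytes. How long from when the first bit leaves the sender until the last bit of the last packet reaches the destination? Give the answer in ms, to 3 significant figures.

Per-hop transmission t_tx = L/R = 11200/8000000000 = 0.0014 ms.
Per-hop propagation t_prop = 43000/204000000 = 0.210784 ms.
Pipeline fill: first packet needs 2·t_tx to clear all hops; remaining 98 packets each add one t_tx.
Total = (2+99-1)·t_tx + 2·t_prop = 100·0.0014 + 2·0.210784 = 0.562 ms.

0.562 ms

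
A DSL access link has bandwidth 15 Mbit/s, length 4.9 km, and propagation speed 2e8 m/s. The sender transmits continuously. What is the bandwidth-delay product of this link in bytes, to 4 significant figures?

Propagation delay = 4900 / 200000000 = 2.45e-05 s.
BDP = R × t_prop = 15000000 × 2.45e-05 = 367.5 bits.
In bytes: 367.5/8 = 45.94 bytes.

45.94 bytes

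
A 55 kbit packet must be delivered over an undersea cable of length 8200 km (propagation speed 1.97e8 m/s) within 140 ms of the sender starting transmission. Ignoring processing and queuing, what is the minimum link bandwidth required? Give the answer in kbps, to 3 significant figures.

Propagation delay = 8200000 / 197000000 = 41.6244 ms.
Transmission budget = 140 − 41.6244 = 98.3756 ms.
R ≥ L / t_tx = 55000 bits / 0.0983756 s = 559 kbps.

559 kbps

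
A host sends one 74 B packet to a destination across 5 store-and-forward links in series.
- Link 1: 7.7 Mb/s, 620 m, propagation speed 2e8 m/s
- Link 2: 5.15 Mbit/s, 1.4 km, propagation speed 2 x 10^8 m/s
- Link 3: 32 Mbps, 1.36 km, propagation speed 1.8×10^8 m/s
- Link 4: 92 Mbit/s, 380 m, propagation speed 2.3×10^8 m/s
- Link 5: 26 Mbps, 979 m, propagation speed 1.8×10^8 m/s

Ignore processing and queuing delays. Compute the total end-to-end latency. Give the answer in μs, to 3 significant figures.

L = 74 × 8 = 592 bits.
Transmission delays (L/R per hop): 76.8831, 114.951, 18.5, 6.43478, 22.7692 μs; sum = 239.539 μs.
Propagation delays (d/s per hop): 3.1, 7, 7.55556, 1.65217, 5.43889 μs; sum = 24.7466 μs.
End-to-end = 264 μs.

264 μs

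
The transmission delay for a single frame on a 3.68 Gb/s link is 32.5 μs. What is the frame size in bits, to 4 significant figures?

119600 bits

L = R × t_tx = 3680000000 b/s × 3.25e-05 s = 119600 bits.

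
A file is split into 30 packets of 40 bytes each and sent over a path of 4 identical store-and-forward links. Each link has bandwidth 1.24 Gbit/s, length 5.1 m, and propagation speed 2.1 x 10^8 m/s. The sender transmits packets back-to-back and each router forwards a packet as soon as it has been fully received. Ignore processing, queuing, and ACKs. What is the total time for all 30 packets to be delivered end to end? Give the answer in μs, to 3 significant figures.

8.61 μs

Per-hop transmission t_tx = L/R = 320/1240000000 = 0.258065 μs.
Per-hop propagation t_prop = 5.1/210000000 = 0.0242857 μs.
Pipeline fill: first packet needs 4·t_tx to clear all hops; remaining 29 packets each add one t_tx.
Total = (4+30-1)·t_tx + 4·t_prop = 33·0.258065 + 4·0.0242857 = 8.61 μs.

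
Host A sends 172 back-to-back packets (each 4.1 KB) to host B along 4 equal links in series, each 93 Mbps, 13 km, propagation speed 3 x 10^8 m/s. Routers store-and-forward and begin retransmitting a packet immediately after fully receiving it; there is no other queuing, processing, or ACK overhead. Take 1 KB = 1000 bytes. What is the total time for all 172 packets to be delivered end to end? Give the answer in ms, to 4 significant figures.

61.89 ms

Per-hop transmission t_tx = L/R = 32800/93000000 = 0.352688 ms.
Per-hop propagation t_prop = 13000/300000000 = 0.0433333 ms.
Pipeline fill: first packet needs 4·t_tx to clear all hops; remaining 171 packets each add one t_tx.
Total = (4+172-1)·t_tx + 4·t_prop = 175·0.352688 + 4·0.0433333 = 61.89 ms.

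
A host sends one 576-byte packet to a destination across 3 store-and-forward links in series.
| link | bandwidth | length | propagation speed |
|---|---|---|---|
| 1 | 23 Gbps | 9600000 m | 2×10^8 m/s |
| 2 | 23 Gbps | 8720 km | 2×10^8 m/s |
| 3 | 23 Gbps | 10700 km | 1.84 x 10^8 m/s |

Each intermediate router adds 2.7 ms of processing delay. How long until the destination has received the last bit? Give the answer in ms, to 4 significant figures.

155.2 ms

L = 576 × 8 = 4608 bits.
Transmission delay per hop = L/R = 4608/23000000000 = 0.000200348 ms; 3 hops → 0.000601043 ms.
Propagation delays (d/s per hop): 48, 43.6, 58.1522 ms; sum = 149.752 ms.
Processing at 2 router(s): 2 × 2.7 ms = 5.4 ms.
End-to-end = 155.2 ms.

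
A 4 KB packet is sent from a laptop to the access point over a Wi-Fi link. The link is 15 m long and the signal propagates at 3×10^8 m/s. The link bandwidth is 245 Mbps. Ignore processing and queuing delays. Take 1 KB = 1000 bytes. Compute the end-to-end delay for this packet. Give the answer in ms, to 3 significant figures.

L = 32000 bits.
Transmission delay = L/R = 32000 / 245000000 = 0.130612 ms.
Propagation delay = d/s = 15 m / 300000000 m/s = 5e-05 ms.
Total = 0.131 ms.

0.131 ms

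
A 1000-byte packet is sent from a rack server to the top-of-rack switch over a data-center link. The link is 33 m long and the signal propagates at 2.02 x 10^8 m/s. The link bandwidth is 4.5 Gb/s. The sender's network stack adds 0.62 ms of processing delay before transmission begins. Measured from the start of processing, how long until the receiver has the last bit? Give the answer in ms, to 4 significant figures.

0.6219 ms

L = 1000 × 8 = 8000 bits.
Transmission delay = L/R = 8000 / 4500000000 = 0.00177778 ms.
Propagation delay = d/s = 33 m / 202000000 m/s = 0.000163366 ms.
Plus processing delay 0.62 ms = 0.62 ms.
Total = 0.6219 ms.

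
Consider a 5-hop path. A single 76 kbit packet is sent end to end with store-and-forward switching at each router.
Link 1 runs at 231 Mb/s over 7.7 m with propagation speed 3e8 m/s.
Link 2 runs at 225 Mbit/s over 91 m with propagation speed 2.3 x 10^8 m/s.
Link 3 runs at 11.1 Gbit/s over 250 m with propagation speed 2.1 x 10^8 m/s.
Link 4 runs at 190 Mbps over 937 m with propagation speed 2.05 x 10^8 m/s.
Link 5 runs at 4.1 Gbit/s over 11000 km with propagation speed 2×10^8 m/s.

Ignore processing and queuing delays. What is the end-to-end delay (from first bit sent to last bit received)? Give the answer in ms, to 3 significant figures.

56.1 ms

L = 76000 bits.
Transmission delays (L/R per hop): 0.329004, 0.337778, 0.00684685, 0.4, 0.0185366 ms; sum = 1.09217 ms.
Propagation delays (d/s per hop): 2.56667e-05, 0.000395652, 0.00119048, 0.00457073, 55 ms; sum = 55.0062 ms.
End-to-end = 56.1 ms.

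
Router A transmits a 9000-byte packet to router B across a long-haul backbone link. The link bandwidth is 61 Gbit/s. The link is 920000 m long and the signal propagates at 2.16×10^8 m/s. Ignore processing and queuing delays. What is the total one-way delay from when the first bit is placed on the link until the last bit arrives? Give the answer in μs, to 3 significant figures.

4260 μs

L = 9000 × 8 = 72000 bits.
Transmission delay = L/R = 72000 / 61000000000 = 1.18033 μs.
Propagation delay = d/s = 920000 m / 216000000 m/s = 4259.26 μs.
Total = 4260 μs.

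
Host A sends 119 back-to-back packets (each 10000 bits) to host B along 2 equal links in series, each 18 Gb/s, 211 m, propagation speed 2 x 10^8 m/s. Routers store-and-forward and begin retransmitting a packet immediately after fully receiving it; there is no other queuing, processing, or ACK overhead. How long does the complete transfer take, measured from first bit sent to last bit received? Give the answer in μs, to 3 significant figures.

68.8 μs

Per-hop transmission t_tx = L/R = 10000/18000000000 = 0.555556 μs.
Per-hop propagation t_prop = 211/200000000 = 1.055 μs.
Pipeline fill: first packet needs 2·t_tx to clear all hops; remaining 118 packets each add one t_tx.
Total = (2+119-1)·t_tx + 2·t_prop = 120·0.555556 + 2·1.055 = 68.8 μs.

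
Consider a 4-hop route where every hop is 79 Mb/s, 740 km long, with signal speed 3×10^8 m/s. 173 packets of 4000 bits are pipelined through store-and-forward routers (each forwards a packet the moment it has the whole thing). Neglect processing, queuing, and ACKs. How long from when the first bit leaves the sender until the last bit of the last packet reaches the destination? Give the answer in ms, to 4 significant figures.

Per-hop transmission t_tx = L/R = 4000/79000000 = 0.0506329 ms.
Per-hop propagation t_prop = 740000/300000000 = 2.46667 ms.
Pipeline fill: first packet needs 4·t_tx to clear all hops; remaining 172 packets each add one t_tx.
Total = (4+173-1)·t_tx + 4·t_prop = 176·0.0506329 + 4·2.46667 = 18.78 ms.

18.78 ms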